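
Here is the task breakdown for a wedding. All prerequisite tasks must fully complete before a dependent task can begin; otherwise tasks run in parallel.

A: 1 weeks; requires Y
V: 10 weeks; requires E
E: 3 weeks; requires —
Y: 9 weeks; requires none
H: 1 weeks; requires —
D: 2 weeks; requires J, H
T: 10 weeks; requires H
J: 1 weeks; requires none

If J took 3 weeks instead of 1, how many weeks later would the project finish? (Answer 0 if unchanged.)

0

Critical path before the change: E→V = 3+10 = 13 giving 13 weeks.
J is off the critical path — its longest chain is 3 weeks, giving 10 of slack.
No other chain overtakes it, so the finish is 13 weeks.
Change in finish: 13 − 13 = +0 weeks.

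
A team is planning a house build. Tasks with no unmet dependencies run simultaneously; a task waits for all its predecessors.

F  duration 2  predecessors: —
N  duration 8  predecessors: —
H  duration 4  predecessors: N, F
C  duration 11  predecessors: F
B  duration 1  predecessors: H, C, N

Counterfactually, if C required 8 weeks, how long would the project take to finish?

Critical path before the change: F→C→B = 2+11+1 = 14 giving 14 weeks.
C is on the critical path; changing it to 8 makes that path 11 weeks.
Now N→H→B = 8+4+1 = 13 is longest, so the finish becomes 13 weeks.

13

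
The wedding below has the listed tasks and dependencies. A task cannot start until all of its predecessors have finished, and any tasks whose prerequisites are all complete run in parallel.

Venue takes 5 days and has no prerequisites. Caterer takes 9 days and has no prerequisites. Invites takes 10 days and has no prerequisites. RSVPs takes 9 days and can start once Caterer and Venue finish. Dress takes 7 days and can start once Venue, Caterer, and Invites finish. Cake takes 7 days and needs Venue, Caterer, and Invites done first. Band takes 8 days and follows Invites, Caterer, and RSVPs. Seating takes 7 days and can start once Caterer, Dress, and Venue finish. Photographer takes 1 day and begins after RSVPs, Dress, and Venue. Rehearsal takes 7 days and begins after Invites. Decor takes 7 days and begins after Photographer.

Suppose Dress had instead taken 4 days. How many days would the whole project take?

As given, the longest chain is Caterer→RSVPs→Band = 9+9+8 = 26, so the finish is 26 days.
The longest path through Dress is only 25 days, so Dress has float 1.
That remains the longest chain; total 26 days.

26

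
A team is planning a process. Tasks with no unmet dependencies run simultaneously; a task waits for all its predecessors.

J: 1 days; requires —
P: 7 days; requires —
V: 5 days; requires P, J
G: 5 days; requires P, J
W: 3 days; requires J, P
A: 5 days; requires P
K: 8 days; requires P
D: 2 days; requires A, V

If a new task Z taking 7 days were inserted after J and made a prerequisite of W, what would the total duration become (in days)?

15

Originally the project takes 15 days.
With Z inserted, W now waits for max(J, P, Z).
New critical path: P→K = 7+8 = 15 ⇒ 15 days.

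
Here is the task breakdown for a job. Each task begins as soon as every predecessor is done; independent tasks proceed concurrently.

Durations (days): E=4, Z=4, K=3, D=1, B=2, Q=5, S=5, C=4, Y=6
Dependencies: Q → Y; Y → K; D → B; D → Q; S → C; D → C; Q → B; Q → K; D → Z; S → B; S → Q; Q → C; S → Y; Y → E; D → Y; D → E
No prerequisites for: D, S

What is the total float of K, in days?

1

Critical path: S→Q→Y→E = 5+5+6+4 = 20, so the finish is 20 days.
K finishes as early as 19 and must finish by 20.
Slack of K = 17 − 16 = 1 day.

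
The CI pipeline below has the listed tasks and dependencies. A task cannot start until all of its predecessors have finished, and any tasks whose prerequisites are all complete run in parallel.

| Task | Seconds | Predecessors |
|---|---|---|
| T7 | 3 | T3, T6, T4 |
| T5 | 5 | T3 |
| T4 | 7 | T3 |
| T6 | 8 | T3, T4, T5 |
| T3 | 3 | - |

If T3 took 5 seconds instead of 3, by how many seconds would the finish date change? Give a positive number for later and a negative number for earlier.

The binding path is T3→T4→T6→T7 = 3+7+8+3 = 21; finish at 21 seconds.
T3 lies on that path, so at 5 seconds the path becomes 23 seconds.
The critical path is still T3→T4→T6→T7; finish is now 23 seconds.
Change in finish: 23 − 21 = +2 seconds.

2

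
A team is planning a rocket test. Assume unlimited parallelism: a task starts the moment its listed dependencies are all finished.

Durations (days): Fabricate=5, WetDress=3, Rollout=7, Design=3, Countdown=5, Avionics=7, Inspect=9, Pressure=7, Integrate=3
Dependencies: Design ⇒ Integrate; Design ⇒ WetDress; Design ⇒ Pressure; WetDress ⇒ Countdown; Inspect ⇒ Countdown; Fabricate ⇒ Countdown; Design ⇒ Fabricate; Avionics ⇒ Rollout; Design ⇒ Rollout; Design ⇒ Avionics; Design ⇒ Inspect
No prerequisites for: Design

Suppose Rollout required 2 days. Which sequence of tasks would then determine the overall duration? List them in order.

Actual critical path: Design→Avionics→Rollout = 3+7+7 = 17 ⇒ 17 days.
Since Rollout is critical, the -5 change carries straight to that chain (now 12 days).
New critical path: Design→Inspect→Countdown = 3+9+5 = 17 ⇒ 17 days.

Design, Inspect, Countdown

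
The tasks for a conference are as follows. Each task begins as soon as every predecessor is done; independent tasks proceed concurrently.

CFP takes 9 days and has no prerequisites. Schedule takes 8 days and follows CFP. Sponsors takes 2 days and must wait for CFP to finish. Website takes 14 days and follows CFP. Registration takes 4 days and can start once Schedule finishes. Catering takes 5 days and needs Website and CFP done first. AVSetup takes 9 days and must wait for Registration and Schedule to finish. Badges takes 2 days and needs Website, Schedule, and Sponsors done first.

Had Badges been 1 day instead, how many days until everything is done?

Baseline: CFP→Schedule→Registration→AVSetup = 9+8+4+9 = 30 → 30 days.
The longest path through Badges is only 25 days, so Badges has float 5.
The critical path is still CFP→Schedule→Registration→AVSetup; finish is now 30 days.

30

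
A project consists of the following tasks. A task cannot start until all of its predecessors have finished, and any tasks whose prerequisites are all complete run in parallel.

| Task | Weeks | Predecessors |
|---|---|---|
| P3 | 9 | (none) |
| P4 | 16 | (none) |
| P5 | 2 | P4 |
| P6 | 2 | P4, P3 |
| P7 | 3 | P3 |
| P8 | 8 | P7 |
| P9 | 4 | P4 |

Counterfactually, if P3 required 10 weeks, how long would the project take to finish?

Actual critical path: P3→P7→P8 = 9+3+8 = 20 ⇒ 20 weeks.
P3 is on the critical path; changing it to 10 makes that path 21 weeks.
That remains the longest chain; total 21 weeks.

21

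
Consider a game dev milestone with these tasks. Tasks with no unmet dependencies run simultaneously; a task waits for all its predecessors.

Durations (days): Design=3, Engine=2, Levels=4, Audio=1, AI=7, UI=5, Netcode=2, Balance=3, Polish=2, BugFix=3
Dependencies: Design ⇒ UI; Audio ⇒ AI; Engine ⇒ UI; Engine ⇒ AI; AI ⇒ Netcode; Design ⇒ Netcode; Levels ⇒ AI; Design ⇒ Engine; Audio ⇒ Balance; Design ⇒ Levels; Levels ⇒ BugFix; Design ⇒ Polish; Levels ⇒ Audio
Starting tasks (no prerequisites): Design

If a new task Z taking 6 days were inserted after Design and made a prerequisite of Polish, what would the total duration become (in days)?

17

Originally the plan takes 17 days.
With Z inserted, Polish now waits for max(Design, Z).
New critical path: Design→Levels→Audio→AI→Netcode = 3+4+1+7+2 = 17 ⇒ 17 days.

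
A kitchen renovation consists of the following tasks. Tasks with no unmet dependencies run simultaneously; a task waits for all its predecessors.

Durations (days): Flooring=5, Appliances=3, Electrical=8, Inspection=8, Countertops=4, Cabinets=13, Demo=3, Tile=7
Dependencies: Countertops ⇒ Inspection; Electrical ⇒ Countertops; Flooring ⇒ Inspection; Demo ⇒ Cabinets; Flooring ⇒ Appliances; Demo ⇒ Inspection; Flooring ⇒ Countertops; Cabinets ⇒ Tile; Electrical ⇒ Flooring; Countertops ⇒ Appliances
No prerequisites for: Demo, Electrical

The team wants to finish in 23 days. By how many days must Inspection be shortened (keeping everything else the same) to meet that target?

Current finish: 25 days; target: 23.
Inspection is on every critical path, so each day cut from Inspection cuts the finish by one (this holds down to a finish of 23).
Need 25 − 23 = 2 days off Inspection → Inspection becomes 6 days, finish becomes 23.

2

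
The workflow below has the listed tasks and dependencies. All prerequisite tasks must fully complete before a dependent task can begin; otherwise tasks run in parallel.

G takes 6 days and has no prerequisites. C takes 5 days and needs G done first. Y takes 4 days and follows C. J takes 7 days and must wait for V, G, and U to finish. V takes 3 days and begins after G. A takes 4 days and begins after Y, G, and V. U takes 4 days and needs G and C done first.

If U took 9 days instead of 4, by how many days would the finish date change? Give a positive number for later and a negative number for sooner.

Critical path before the change: G→C→U→J = 6+5+4+7 = 22 giving 22 days.
U lies on that path, so at 9 days the path becomes 27 days.
That remains the longest chain; total 27 days.
Change in finish: 27 − 22 = +5 days.

5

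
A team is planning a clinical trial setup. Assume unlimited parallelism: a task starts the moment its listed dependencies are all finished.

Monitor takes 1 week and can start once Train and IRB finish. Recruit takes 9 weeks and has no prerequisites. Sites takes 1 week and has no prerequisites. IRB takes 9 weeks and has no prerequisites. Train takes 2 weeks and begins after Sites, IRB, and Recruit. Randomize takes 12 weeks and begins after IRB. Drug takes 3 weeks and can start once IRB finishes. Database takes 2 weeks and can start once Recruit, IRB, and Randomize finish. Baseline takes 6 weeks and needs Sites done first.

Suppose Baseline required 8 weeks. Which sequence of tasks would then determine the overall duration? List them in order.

IRB, Randomize, Database

Baseline: IRB→Randomize→Database = 9+12+2 = 23 → 23 weeks.
The longest path through Baseline is only 7 weeks, so Baseline has float 16.
The critical path is still IRB→Randomize→Database; finish is now 23 weeks.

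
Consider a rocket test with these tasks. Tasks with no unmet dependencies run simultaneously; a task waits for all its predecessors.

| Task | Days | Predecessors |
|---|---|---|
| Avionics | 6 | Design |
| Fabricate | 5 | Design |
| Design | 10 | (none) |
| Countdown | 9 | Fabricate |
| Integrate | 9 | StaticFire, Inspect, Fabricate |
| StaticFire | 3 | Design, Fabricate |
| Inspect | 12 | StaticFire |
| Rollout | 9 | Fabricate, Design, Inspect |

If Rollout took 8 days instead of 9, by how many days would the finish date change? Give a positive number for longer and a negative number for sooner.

0

Critical path before the change: Design→Fabricate→StaticFire→Inspect→Rollout = 10+5+3+12+9 = 39 giving 39 days.
Rollout is on the critical path; changing it to 8 makes that path 38 days.
New critical path: Design→Fabricate→StaticFire→Inspect→Integrate = 10+5+3+12+9 = 39 ⇒ 39 days.
Change in finish: 39 − 39 = +0 days.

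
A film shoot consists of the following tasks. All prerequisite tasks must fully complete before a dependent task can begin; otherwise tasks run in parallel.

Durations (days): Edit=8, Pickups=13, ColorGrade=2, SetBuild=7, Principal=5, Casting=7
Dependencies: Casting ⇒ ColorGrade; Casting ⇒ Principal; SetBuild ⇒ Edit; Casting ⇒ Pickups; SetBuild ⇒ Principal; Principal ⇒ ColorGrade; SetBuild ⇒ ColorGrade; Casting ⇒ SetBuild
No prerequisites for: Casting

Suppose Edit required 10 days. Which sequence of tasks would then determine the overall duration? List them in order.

Casting, SetBuild, Edit

Actual critical path: Casting→SetBuild→Edit = 7+7+8 = 22 ⇒ 22 days.
Edit is on the critical path; changing it to 10 makes that path 24 days.
The critical path is still Casting→SetBuild→Edit; finish is now 24 days.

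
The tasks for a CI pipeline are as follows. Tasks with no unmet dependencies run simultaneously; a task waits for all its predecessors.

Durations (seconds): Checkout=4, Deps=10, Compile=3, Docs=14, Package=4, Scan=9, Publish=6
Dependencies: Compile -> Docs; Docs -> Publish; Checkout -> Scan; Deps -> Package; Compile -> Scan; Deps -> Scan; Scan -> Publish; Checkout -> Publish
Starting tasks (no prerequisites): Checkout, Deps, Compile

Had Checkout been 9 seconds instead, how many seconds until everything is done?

Critical path before the change: Deps→Scan→Publish = 10+9+6 = 25 giving 25 seconds.
The longest path through Checkout is only 19 seconds, so Checkout has float 6.
No other chain overtakes it, so the finish is 25 seconds.

25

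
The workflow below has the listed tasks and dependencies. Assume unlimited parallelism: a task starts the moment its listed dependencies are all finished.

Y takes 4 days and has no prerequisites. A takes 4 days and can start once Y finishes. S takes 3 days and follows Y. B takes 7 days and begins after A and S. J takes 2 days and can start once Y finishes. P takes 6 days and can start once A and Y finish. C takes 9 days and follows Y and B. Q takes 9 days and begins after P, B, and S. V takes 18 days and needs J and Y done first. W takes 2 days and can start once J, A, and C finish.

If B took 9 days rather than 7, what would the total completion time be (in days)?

28

Baseline: Y→A→B→C→W = 4+4+7+9+2 = 26 → 26 days.
B lies on that path, so at 9 days the path becomes 28 days.
No other chain overtakes it, so the finish is 28 days.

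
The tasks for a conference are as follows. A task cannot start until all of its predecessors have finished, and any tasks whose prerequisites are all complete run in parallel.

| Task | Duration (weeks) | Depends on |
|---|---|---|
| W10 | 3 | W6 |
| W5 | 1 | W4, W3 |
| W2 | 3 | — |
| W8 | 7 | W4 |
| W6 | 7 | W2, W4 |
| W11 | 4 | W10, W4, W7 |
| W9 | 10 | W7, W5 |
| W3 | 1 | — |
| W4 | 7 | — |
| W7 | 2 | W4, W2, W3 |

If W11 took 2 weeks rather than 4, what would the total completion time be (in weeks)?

Actual critical path: W4→W6→W10→W11 = 7+7+3+4 = 21 ⇒ 21 weeks.
W11 is on the critical path; changing it to 2 makes that path 19 weeks.
No other chain overtakes it, so the finish is 19 weeks.

19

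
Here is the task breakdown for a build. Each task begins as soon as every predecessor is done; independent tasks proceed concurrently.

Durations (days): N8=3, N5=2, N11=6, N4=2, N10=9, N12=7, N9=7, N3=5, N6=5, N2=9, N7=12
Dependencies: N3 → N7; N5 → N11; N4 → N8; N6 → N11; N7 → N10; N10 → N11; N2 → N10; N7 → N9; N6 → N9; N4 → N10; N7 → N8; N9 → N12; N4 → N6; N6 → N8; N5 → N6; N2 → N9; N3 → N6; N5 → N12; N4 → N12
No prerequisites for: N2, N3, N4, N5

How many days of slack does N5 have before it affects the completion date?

N3→N7→N10→N11 = 5+12+9+6 = 32 sets the makespan at 32 days.
N5 finishes as early as 2 and must finish by 13.
So N5 can slip 13 − 2 = 11 days.

11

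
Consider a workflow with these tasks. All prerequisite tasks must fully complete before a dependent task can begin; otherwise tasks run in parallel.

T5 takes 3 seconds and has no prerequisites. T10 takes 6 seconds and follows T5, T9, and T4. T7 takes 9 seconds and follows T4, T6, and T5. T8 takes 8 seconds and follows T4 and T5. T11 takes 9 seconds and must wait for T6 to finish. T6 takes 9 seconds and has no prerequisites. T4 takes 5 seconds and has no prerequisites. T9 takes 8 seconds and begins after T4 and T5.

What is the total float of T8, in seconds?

6

The longest chain is T4→T9→T10 = 5+8+6 = 19; overall finish 19 seconds.
T8 finishes as early as 13 and must finish by 19.
Float = 19 − 13 = 6.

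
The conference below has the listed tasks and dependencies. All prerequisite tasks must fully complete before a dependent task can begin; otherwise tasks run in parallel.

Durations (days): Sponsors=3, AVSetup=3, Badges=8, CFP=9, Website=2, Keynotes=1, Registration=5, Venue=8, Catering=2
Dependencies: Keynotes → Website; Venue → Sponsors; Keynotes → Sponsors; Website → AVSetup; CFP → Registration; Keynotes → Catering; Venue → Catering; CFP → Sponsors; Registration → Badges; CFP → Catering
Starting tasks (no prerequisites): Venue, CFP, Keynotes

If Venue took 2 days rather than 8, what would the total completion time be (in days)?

Actual critical path: CFP→Registration→Badges = 9+5+8 = 22 ⇒ 22 days.
Venue is off the critical path — its longest chain is 11 days, giving 11 of slack.
The critical path is still CFP→Registration→Badges; finish is now 22 days.

22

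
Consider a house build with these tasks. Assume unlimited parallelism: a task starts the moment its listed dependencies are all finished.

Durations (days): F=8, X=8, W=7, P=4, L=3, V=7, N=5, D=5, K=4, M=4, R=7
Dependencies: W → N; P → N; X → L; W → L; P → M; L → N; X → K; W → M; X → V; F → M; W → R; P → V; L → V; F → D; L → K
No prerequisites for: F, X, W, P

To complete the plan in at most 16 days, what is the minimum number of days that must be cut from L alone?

2

Current finish: 18 days; target: 16.
L is on every critical path, so each day cut from L cuts the finish by one (this holds down to a finish of 16).
Need 18 − 16 = 2 days off L → L becomes 1 day, finish becomes 16.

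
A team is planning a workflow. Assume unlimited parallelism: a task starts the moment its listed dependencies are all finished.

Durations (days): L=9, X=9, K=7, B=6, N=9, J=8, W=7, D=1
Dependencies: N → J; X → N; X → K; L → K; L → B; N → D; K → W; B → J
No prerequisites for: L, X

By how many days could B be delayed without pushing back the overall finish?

Critical path: X→N→J = 9+9+8 = 26, so the finish is 26 days.
B finishes as early as 15 and must finish by 18.
Slack of B = 12 − 9 = 3 days.

3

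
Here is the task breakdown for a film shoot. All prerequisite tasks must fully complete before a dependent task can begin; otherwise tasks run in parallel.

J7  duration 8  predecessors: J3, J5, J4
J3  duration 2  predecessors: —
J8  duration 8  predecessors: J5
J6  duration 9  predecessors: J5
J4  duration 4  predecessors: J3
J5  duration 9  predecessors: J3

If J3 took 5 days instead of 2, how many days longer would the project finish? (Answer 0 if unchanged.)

3

The binding path is J3→J5→J6 = 2+9+9 = 20; finish at 20 days.
J3 is on the critical path; changing it to 5 makes that path 23 days.
No other chain overtakes it, so the finish is 23 days.
Change in finish: 23 − 20 = +3 days.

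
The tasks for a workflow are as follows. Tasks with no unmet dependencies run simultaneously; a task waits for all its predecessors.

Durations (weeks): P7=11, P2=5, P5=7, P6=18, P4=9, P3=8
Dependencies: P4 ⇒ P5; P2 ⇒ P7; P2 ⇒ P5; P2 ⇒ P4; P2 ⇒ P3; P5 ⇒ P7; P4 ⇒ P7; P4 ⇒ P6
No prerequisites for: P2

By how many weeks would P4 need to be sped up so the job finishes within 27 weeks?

5

Current finish: 32 weeks; target: 27.
P4 is on every critical path, so each week cut from P4 cuts the finish by one (this holds down to a finish of 24).
Need 32 − 27 = 5 weeks off P4 → P4 becomes 4 weeks, finish becomes 27.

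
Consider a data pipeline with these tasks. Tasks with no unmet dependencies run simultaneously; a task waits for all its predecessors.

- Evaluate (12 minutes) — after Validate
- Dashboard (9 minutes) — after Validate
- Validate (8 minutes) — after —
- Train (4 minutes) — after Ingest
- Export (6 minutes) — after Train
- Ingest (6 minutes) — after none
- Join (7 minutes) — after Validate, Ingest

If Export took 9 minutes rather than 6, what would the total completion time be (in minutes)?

The binding path is Validate→Evaluate = 8+12 = 20; finish at 20 minutes.
Export has 4 minutes of float (longest path through it is 16).
That remains the longest chain; total 20 minutes.

20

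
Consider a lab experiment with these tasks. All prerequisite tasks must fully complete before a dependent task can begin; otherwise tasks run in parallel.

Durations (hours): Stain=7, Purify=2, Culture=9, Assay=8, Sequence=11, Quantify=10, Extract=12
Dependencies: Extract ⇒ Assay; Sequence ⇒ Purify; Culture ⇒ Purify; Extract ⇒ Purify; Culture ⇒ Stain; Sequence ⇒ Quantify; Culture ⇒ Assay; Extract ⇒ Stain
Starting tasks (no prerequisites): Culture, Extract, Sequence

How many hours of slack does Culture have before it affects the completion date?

Critical path: Sequence→Quantify = 11+10 = 21, so the finish is 21 hours.
Culture finishes as early as 9 and must finish by 13.
So Culture can slip 13 − 9 = 4 hours.

4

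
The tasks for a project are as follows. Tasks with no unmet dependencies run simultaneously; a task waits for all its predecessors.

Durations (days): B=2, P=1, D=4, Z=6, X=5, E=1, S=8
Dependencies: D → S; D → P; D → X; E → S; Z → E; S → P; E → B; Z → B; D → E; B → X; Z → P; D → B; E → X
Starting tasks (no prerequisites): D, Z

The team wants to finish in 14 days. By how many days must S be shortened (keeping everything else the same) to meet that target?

2

Current finish: 16 days; target: 14.
S is on every critical path, so each day cut from S cuts the finish by one (this holds down to a finish of 14).
Need 16 − 14 = 2 days off S → S becomes 6 days, finish becomes 14.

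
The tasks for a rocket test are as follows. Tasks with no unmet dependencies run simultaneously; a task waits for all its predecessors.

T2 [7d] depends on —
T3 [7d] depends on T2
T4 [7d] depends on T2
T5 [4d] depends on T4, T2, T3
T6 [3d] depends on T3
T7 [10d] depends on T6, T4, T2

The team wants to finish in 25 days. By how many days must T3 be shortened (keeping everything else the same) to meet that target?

2

Current finish: 27 days; target: 25.
T3 is on every critical path, so each day cut from T3 cuts the finish by one (this holds down to a finish of 24).
Need 27 − 25 = 2 days off T3 → T3 becomes 5 days, finish becomes 25.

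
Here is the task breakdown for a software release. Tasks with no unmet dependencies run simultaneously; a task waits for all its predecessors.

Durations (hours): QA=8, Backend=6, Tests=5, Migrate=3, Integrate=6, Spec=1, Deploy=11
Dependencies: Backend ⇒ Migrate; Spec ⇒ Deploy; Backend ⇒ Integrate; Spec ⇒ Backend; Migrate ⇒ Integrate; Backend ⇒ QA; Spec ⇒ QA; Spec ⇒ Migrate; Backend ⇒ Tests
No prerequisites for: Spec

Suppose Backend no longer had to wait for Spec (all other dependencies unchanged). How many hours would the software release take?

15

With the dependency in place, Spec→Backend→Migrate→Integrate = 1+6+3+6 = 16 sets the finish at 16 hours.
Without Spec→Backend, Backend's earliest start moves from 1 to 0.
New critical path: Backend→Migrate→Integrate = 6+3+6 = 15 ⇒ 15 hours.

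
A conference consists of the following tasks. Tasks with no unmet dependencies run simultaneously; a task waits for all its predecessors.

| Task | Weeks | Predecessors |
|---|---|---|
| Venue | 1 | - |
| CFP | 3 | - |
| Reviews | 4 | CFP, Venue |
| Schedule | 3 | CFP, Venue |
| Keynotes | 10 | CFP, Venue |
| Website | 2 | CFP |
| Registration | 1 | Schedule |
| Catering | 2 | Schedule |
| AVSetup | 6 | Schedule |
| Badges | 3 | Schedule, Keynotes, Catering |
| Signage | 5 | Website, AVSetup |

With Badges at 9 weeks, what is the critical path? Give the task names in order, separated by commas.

Baseline: CFP→Schedule→AVSetup→Signage = 3+3+6+5 = 17 → 17 weeks.
Badges has 1 week of float (longest path through it is 16).
The binding chain switches to CFP→Keynotes→Badges = 3+10+9 = 22; finish 22 weeks.

CFP, Keynotes, Badges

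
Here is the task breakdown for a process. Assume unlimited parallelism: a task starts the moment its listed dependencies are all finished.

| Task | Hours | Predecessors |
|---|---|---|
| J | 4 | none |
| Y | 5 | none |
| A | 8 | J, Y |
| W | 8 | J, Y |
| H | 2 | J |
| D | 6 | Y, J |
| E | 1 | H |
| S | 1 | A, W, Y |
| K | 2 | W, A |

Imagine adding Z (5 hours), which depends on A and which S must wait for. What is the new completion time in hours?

Originally the process takes 15 hours.
With Z inserted, S now waits for max(A, W, Y, Z).
New critical path: Y→A→Z→S = 5+8+5+1 = 19 ⇒ 19 hours.

19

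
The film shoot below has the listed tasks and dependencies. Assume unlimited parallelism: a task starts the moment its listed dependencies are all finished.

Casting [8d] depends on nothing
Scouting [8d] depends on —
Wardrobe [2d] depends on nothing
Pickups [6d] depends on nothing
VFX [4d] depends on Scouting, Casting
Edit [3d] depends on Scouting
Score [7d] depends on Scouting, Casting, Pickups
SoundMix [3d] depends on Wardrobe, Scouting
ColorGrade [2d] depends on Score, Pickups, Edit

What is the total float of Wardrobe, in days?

Casting→Score→ColorGrade = 8+7+2 = 17 sets the makespan at 17 days.
Wardrobe finishes as early as 2 and must finish by 14.
Float = 17 − 5 = 12.

12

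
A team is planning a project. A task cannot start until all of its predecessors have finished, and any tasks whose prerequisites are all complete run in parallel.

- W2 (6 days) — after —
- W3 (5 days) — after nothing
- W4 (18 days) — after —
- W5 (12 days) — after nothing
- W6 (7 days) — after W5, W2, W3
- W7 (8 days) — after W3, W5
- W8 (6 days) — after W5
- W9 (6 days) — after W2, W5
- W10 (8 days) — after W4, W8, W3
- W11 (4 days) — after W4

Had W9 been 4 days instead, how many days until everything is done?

26

Critical path before the change: W4→W10 = 18+8 = 26 giving 26 days.
The longest path through W9 is only 18 days, so W9 has float 8.
That remains the longest chain; total 26 days.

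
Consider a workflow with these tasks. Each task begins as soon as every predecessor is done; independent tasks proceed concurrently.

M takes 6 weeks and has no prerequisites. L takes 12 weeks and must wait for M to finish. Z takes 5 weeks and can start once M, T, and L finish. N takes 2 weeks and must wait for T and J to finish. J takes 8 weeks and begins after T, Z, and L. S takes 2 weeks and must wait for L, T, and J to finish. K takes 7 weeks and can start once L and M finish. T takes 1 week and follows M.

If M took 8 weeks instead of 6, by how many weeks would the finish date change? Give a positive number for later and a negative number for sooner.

Baseline: M→L→Z→J→S = 6+12+5+8+2 = 33 → 33 weeks.
M lies on that path, so at 8 weeks the path becomes 35 weeks.
That remains the longest chain; total 35 weeks.
Change in finish: 35 − 33 = +2 weeks.

2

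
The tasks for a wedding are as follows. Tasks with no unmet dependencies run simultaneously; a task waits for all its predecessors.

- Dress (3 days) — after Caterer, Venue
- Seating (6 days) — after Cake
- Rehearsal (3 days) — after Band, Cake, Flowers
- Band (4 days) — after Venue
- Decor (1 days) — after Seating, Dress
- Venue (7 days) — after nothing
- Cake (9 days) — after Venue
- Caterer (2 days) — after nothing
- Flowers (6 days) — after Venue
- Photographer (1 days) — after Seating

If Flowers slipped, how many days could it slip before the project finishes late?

Venue→Cake→Seating→Photographer = 7+9+6+1 = 23 sets the makespan at 23 days.
Longest path through Flowers: 16 days (earliest finish 13, latest finish 20).
So Flowers can slip 20 − 13 = 7 days.

7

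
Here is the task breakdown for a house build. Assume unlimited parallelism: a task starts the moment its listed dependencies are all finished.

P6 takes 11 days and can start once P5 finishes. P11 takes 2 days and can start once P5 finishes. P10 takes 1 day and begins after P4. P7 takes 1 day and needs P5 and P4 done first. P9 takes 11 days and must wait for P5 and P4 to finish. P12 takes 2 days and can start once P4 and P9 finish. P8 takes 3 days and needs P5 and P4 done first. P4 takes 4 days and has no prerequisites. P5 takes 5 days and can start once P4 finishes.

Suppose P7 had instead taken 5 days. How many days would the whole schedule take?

As given, the longest chain is P4→P5→P9→P12 = 4+5+11+2 = 22, so the finish is 22 days.
The longest path through P7 is only 10 days, so P7 has float 12.
That remains the longest chain; total 22 days.

22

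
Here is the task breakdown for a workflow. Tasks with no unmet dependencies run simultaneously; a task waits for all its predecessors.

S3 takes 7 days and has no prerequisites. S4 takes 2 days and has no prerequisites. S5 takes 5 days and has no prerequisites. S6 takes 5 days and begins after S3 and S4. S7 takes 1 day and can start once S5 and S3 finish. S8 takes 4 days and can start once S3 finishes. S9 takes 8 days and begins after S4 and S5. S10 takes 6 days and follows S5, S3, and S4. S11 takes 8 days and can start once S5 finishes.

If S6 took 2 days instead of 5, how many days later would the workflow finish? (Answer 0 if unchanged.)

Actual critical path: S3→S10 = 7+6 = 13 ⇒ 13 days.
S6 is off the critical path — its longest chain is 12 days, giving 1 of slack.
No other chain overtakes it, so the finish is 13 days.
Change in finish: 13 − 13 = +0 days.

0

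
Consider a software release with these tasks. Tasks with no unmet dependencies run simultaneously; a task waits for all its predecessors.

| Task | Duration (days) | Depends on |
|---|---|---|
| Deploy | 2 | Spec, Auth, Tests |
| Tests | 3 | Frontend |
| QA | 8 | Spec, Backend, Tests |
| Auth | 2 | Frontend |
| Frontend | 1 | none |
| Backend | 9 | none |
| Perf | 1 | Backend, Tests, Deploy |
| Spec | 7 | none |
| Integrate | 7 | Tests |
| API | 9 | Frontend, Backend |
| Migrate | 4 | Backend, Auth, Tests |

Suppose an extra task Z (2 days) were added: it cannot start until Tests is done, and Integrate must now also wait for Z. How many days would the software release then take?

Originally the software release takes 18 days.
With Z inserted, Integrate now waits for max(Tests, Z).
New critical path: Backend→API = 9+9 = 18 ⇒ 18 days.

18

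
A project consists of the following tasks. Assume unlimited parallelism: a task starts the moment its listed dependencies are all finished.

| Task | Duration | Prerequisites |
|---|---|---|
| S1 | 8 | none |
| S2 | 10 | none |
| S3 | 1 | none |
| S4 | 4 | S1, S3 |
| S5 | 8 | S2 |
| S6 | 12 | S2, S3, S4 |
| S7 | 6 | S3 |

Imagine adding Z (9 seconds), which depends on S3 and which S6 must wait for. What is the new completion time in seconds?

24

Originally the project takes 24 seconds.
With Z inserted, S6 now waits for max(S2, S3, S4, Z).
New critical path: S1→S4→S6 = 8+4+12 = 24 ⇒ 24 seconds.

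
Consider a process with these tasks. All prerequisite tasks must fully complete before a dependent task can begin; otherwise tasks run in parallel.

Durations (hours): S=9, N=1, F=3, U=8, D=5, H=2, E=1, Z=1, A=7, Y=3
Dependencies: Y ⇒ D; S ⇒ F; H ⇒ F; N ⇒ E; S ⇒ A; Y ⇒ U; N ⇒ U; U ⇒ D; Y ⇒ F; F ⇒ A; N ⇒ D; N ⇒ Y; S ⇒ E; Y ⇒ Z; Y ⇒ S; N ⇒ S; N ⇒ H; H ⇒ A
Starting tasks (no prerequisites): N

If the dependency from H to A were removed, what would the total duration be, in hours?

Original critical path: N→Y→S→F→A = 1+3+9+3+7 = 23 ⇒ 23 hours.
Dropping H→A doesn't change A's earliest start (16); another predecessor still binds.
The longest chain is now N→Y→S→F→A = 1+3+9+3+7 = 23, so the project takes 23 hours.

23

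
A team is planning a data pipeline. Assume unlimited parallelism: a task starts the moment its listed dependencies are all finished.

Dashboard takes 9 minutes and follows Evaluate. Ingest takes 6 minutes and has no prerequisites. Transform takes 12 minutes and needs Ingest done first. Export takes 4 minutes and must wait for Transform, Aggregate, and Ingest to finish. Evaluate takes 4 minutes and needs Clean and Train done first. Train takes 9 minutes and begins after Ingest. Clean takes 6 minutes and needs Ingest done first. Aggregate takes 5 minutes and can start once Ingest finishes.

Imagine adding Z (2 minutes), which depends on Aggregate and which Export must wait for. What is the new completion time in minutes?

Originally the data pipeline takes 28 minutes.
With Z inserted, Export now waits for max(Transform, Aggregate, Ingest, Z).
New critical path: Ingest→Train→Evaluate→Dashboard = 6+9+4+9 = 28 ⇒ 28 minutes.

28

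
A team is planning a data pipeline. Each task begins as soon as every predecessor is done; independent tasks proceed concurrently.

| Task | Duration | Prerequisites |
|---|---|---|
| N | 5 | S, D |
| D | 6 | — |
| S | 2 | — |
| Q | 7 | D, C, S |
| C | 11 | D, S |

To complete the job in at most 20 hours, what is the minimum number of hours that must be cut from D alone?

4

Current finish: 24 hours; target: 20.
D is on every critical path, so each hour cut from D cuts the finish by one (this holds down to a finish of 20).
Need 24 − 20 = 4 hours off D → D becomes 2 hours, finish becomes 20.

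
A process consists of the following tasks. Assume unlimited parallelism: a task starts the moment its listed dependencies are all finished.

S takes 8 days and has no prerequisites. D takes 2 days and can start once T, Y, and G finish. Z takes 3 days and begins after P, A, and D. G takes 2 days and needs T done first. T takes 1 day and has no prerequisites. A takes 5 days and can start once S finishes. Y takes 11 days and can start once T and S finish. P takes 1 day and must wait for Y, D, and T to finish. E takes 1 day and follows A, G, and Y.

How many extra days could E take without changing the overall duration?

Critical path: S→Y→D→P→Z = 8+11+2+1+3 = 25, so the finish is 25 days.
The longest chain containing E totals 20 days.
Slack of E = 24 − 19 = 5 days.

5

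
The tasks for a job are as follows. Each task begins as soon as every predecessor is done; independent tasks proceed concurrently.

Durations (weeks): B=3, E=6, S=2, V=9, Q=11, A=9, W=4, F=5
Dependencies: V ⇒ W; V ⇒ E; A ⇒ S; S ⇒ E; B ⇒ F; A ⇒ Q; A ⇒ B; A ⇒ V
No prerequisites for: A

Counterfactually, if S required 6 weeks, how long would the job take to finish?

24

Baseline: A→V→E = 9+9+6 = 24 → 24 weeks.
S is off the critical path — its longest chain is 17 weeks, giving 7 of slack.
No other chain overtakes it, so the finish is 24 weeks.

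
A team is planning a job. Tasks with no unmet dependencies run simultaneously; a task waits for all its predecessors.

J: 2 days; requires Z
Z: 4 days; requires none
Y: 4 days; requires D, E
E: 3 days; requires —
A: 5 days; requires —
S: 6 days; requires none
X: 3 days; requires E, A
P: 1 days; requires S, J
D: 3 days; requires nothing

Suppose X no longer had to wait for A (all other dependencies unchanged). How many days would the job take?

7

Original critical path: A→X = 5+3 = 8 ⇒ 8 days.
Without A→X, X's earliest start moves from 5 to 3.
The longest chain is now Z→J→P = 4+2+1 = 7, so the job takes 7 days.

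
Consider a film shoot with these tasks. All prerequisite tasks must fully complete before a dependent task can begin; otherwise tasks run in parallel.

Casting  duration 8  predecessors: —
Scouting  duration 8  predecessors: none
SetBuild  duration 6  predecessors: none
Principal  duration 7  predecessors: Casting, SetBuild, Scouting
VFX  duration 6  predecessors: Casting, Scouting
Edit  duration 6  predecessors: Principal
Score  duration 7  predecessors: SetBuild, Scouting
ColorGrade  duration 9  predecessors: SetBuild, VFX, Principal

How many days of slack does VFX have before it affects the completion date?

1

The longest chain is Casting→Principal→ColorGrade = 8+7+9 = 24; overall finish 24 days.
VFX finishes as early as 14 and must finish by 15.
Slack of VFX = 9 − 8 = 1 day.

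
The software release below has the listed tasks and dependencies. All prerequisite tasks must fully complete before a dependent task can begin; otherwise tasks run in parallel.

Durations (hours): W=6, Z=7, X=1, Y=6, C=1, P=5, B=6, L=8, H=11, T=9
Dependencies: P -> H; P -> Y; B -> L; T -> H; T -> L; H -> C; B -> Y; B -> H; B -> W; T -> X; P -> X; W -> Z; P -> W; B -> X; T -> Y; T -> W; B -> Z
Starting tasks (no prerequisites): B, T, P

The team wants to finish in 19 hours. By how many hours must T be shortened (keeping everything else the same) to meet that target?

Current finish: 22 hours; target: 19.
T is on every critical path, so each hour cut from T cuts the finish by one (this holds down to a finish of 19).
Need 22 − 19 = 3 hours off T → T becomes 6 hours, finish becomes 19.

3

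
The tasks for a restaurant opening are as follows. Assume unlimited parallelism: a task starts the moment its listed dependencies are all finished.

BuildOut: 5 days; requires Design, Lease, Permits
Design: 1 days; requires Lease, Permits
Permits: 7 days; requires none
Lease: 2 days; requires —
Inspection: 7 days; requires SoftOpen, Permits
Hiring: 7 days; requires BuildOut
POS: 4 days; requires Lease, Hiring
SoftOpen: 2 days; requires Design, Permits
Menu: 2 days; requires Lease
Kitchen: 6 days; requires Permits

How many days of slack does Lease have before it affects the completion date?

5

The longest chain is Permits→Design→BuildOut→Hiring→POS = 7+1+5+7+4 = 24; overall finish 24 days.
Lease finishes as early as 2 and must finish by 7.
Slack of Lease = 5 − 0 = 5 days.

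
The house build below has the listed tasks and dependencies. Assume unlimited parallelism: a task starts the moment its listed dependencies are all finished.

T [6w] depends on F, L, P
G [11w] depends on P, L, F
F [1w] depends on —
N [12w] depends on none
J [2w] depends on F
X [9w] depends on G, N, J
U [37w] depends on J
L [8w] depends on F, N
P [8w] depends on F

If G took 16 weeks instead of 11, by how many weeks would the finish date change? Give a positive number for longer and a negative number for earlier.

5

Actual critical path: N→L→G→X = 12+8+11+9 = 40 ⇒ 40 weeks.
Since G is critical, the +5 change carries straight to that chain (now 45 weeks).
No other chain overtakes it, so the finish is 45 weeks.
Change in finish: 45 − 40 = +5 weeks.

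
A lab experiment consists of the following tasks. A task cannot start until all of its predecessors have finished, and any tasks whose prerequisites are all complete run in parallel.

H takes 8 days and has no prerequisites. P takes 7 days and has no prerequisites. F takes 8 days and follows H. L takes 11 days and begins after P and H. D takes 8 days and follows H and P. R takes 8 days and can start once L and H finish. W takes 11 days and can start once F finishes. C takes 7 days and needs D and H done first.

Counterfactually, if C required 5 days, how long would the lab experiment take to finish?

27

Actual critical path: H→F→W = 8+8+11 = 27 ⇒ 27 days.
The longest path through C is only 23 days, so C has float 4.
No other chain overtakes it, so the finish is 27 days.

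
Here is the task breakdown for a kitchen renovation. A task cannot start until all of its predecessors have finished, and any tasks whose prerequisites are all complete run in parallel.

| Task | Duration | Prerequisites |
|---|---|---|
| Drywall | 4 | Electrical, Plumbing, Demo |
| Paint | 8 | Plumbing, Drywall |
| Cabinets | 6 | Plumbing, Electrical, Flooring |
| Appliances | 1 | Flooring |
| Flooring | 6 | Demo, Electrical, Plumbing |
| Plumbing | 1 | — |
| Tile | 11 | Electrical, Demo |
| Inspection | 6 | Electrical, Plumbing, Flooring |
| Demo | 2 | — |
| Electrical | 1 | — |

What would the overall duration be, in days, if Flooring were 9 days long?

17

Actual critical path: Demo→Flooring→Cabinets = 2+6+6 = 14 ⇒ 14 days.
Flooring is on the critical path; changing it to 9 makes that path 17 days.
No other chain overtakes it, so the finish is 17 days.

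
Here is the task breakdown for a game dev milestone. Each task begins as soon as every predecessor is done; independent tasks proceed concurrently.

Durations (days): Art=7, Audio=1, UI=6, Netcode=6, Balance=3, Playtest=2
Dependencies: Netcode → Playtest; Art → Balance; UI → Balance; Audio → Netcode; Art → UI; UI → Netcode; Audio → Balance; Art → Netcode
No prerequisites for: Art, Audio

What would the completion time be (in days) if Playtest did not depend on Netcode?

Original critical path: Art→UI→Netcode→Playtest = 7+6+6+2 = 21 ⇒ 21 days.
Without Netcode→Playtest, Playtest's earliest start moves from 19 to 0.
After: Art→UI→Netcode = 7+6+6 = 19 → 19 days.

19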